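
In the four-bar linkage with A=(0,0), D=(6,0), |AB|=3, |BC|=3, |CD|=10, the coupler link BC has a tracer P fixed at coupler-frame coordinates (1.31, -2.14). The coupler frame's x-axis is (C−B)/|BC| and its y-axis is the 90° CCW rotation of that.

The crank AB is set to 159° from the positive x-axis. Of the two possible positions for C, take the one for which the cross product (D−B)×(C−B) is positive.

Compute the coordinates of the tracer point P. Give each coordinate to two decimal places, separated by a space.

A=(0,0), D=(6.00,0)
B = A + 3.00·(cos159°, sin159°) = (-2.8007, 1.0751)
|BD| = 8.8662
circle(B,3.00) ∩ circle(D,10.00): a=-0.6988, h=2.9175
  candidates: C₊=(-3.1406,4.0558) cross=25.867; C₋=(-3.8481,-1.7361) cross=-25.867
  mode + wants cross > 0 → take C=(-3.1406,4.0558) (cross=25.867)
ex = (C−B)/|BC| = (-0.1133,0.9936); ey = (-0.9936,-0.1133)
P = B + 1.31·ex + -2.14·ey = (-0.8229,2.6191)

-0.82 2.62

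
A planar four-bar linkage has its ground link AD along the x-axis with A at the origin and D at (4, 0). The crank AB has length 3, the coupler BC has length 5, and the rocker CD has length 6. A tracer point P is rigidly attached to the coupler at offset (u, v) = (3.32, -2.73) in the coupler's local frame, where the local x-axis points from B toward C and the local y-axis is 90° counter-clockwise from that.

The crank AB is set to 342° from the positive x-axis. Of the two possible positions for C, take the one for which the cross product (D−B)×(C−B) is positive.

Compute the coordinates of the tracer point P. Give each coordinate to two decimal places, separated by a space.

A=(0,0), D=(4.00,0)
B = A + 3.00·(cos342°, sin342°) = (2.8532, -0.9271)
|BD| = 1.4747
circle(B,5.00) ∩ circle(D,6.00): a=-2.9923, h=4.0057
  candidates: C₊=(-1.9921,0.3070) cross=5.907; C₋=(3.0443,-5.9234) cross=-5.907
  mode + wants cross > 0 → take C=(-1.9921,0.3070) (cross=5.907)
ex = (C−B)/|BC| = (-0.9691,0.2468); ey = (-0.2468,-0.9691)
P = B + 3.32·ex + -2.73·ey = (0.3097,2.5379)

0.31 2.54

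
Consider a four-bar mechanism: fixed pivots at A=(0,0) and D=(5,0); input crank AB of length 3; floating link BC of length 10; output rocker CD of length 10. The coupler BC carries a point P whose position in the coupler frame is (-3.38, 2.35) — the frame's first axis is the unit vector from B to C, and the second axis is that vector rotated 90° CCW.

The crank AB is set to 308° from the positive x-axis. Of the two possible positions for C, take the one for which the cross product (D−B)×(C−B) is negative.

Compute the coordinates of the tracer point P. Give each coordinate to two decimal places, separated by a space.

A=(0,0), D=(5.00,0)
B = A + 3.00·(cos308°, sin308°) = (1.8470, -2.3640)
|BD| = 3.9408
circle(B,10.00) ∩ circle(D,10.00): a=1.9704, h=9.8040
  candidates: C₊=(-2.4577,6.6620) cross=38.636; C₋=(9.3047,-9.0260) cross=-38.636
  mode - wants cross < 0 → take C=(9.3047,-9.0260) (cross=-38.636)
ex = (C−B)/|BC| = (0.7458,-0.6662); ey = (0.6662,0.7458)
P = B + -3.38·ex + 2.35·ey = (0.8918,1.6403)

0.89 1.64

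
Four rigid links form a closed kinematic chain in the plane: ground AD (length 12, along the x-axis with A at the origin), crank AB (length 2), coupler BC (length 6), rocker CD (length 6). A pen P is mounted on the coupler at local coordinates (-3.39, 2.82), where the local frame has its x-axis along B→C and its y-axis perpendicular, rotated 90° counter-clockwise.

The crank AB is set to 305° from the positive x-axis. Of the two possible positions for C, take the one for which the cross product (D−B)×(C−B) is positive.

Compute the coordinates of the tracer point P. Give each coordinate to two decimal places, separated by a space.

A=(0,0), D=(12.00,0)
B = A + 2.00·(cos305°, sin305°) = (1.1472, -1.6383)
|BD| = 10.9758
circle(B,6.00) ∩ circle(D,6.00): a=5.4879, h=2.4255
  candidates: C₊=(6.2115,1.5791) cross=26.622; C₋=(6.9356,-3.2175) cross=-26.622
  mode + wants cross > 0 → take C=(6.2115,1.5791) (cross=26.622)
ex = (C−B)/|BC| = (0.8441,0.5362); ey = (-0.5362,0.8441)
P = B + -3.39·ex + 2.82·ey = (-3.2264,-1.0759)

-3.23 -1.08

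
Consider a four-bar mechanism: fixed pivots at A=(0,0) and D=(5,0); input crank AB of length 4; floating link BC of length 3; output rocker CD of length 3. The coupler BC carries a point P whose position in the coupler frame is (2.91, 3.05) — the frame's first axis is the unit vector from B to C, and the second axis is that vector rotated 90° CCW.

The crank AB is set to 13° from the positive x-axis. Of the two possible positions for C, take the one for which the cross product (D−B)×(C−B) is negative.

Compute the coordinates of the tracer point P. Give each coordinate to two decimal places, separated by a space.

5.40 -3.04

A=(0,0), D=(5.00,0)
B = A + 4.00·(cos13°, sin13°) = (3.8975, 0.8998)
|BD| = 1.4231
circle(B,3.00) ∩ circle(D,3.00): a=0.7115, h=2.9144
  candidates: C₊=(6.2915,2.7078) cross=4.147; C₋=(2.6060,-1.8080) cross=-4.147
  mode - wants cross < 0 → take C=(2.6060,-1.8080) (cross=-4.147)
ex = (C−B)/|BC| = (-0.4305,-0.9026); ey = (0.9026,-0.4305)
P = B + 2.91·ex + 3.05·ey = (5.3977,-3.0397)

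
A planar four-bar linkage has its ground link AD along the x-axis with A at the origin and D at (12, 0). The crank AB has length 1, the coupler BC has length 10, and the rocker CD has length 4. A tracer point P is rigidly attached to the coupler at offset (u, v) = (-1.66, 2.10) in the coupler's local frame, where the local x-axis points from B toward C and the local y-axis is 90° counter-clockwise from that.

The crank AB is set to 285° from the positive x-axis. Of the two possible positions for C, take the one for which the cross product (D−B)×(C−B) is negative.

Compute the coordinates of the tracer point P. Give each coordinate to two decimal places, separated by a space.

-0.83 1.48

A=(0,0), D=(12.00,0)
B = A + 1.00·(cos285°, sin285°) = (0.2588, -0.9659)
|BD| = 11.7808
circle(B,10.00) ∩ circle(D,4.00): a=9.4555, h=3.2547
  candidates: C₊=(9.4157,3.0531) cross=38.343; C₋=(9.9494,-3.4344) cross=-38.343
  mode - wants cross < 0 → take C=(9.9494,-3.4344) (cross=-38.343)
ex = (C−B)/|BC| = (0.9691,-0.2468); ey = (0.2468,0.9691)
P = B + -1.66·ex + 2.10·ey = (-0.8314,1.4789)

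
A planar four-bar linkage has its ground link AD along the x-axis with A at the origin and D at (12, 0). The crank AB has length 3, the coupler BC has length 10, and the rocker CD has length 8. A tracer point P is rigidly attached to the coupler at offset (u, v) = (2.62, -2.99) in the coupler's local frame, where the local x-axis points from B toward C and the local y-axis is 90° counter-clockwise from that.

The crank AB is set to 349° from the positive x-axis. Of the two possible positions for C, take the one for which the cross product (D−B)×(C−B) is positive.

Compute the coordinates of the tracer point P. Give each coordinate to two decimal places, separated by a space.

6.91 -0.28

A=(0,0), D=(12.00,0)
B = A + 3.00·(cos349°, sin349°) = (2.9449, -0.5724)
|BD| = 9.0732
circle(B,10.00) ∩ circle(D,8.00): a=6.5205, h=7.5818
  candidates: C₊=(8.9740,7.4056) cross=68.791; C₋=(9.9307,-7.7277) cross=-68.791
  mode + wants cross > 0 → take C=(8.9740,7.4056) (cross=68.791)
ex = (C−B)/|BC| = (0.6029,0.7978); ey = (-0.7978,0.6029)
P = B + 2.62·ex + -2.99·ey = (6.9100,-0.2849)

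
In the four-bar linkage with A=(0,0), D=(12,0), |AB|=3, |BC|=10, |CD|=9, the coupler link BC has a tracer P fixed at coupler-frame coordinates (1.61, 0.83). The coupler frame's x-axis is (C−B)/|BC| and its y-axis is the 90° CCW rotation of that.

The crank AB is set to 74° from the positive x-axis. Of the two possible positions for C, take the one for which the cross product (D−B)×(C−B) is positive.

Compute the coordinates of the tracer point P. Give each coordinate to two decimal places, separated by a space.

1.69 4.48

A=(0,0), D=(12.00,0)
B = A + 3.00·(cos74°, sin74°) = (0.8269, 2.8838)
|BD| = 11.5392
circle(B,10.00) ∩ circle(D,9.00): a=6.5929, h=7.5189
  candidates: C₊=(9.0897,8.5165) cross=86.762; C₋=(5.3316,-6.0442) cross=-86.762
  mode + wants cross > 0 → take C=(9.0897,8.5165) (cross=86.762)
ex = (C−B)/|BC| = (0.8263,0.5633); ey = (-0.5633,0.8263)
P = B + 1.61·ex + 0.83·ey = (1.6897,4.4765)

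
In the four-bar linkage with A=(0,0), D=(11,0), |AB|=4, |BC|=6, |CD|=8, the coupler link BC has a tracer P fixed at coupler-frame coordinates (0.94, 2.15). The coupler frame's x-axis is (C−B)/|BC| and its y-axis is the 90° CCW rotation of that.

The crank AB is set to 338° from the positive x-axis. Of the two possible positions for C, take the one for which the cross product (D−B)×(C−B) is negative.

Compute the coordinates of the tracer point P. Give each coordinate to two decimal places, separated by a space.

6.04 -1.26

A=(0,0), D=(11.00,0)
B = A + 4.00·(cos338°, sin338°) = (3.7087, -1.4984)
|BD| = 7.4436
circle(B,6.00) ∩ circle(D,8.00): a=1.8410, h=5.7106
  candidates: C₊=(4.3625,4.4658) cross=42.507; C₋=(6.6616,-6.7215) cross=-42.507
  mode - wants cross < 0 → take C=(6.6616,-6.7215) (cross=-42.507)
ex = (C−B)/|BC| = (0.4921,-0.8705); ey = (0.8705,0.4921)
P = B + 0.94·ex + 2.15·ey = (6.0430,-1.2586)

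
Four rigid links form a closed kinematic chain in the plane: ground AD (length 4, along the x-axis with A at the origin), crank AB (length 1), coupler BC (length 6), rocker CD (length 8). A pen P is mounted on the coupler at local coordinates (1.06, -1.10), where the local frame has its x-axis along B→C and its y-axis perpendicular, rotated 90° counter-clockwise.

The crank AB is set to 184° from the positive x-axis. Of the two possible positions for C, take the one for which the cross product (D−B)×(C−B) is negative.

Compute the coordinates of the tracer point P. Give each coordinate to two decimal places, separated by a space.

-2.14 -1.09

A=(0,0), D=(4.00,0)
B = A + 1.00·(cos184°, sin184°) = (-0.9976, -0.0698)
|BD| = 4.9981
circle(B,6.00) ∩ circle(D,8.00): a=-0.3021, h=5.9924
  candidates: C₊=(-1.3832,5.9178) cross=29.950; C₋=(-1.2160,-6.0658) cross=-29.950
  mode - wants cross < 0 → take C=(-1.2160,-6.0658) (cross=-29.950)
ex = (C−B)/|BC| = (-0.0364,-0.9993); ey = (0.9993,-0.0364)
P = B + 1.06·ex + -1.10·ey = (-2.1354,-1.0890)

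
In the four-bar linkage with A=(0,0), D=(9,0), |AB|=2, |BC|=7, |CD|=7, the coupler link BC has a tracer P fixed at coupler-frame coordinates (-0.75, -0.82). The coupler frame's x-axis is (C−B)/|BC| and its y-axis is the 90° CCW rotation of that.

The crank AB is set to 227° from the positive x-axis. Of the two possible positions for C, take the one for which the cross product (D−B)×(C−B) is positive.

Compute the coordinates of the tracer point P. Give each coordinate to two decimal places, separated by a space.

A=(0,0), D=(9.00,0)
B = A + 2.00·(cos227°, sin227°) = (-1.3640, -1.4627)
|BD| = 10.4667
circle(B,7.00) ∩ circle(D,7.00): a=5.2334, h=4.6489
  candidates: C₊=(3.1683,3.8719) cross=48.658; C₋=(4.4677,-5.3346) cross=-48.658
  mode + wants cross > 0 → take C=(3.1683,3.8719) (cross=48.658)
ex = (C−B)/|BC| = (0.6475,0.7621); ey = (-0.7621,0.6475)
P = B + -0.75·ex + -0.82·ey = (-1.2247,-2.5652)

-1.22 -2.57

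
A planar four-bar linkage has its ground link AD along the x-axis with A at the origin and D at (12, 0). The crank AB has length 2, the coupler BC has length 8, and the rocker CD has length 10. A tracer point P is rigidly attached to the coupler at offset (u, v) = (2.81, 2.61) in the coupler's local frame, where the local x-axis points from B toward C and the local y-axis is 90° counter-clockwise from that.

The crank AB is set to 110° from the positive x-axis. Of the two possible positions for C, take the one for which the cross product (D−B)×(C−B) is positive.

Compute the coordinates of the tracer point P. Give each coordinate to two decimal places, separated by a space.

-0.40 5.70

A=(0,0), D=(12.00,0)
B = A + 2.00·(cos110°, sin110°) = (-0.6840, 1.8794)
|BD| = 12.8225
circle(B,8.00) ∩ circle(D,10.00): a=5.0075, h=6.2390
  candidates: C₊=(5.1838,7.3171) cross=80.000; C₋=(3.3549,-5.0262) cross=-80.000
  mode + wants cross > 0 → take C=(5.1838,7.3171) (cross=80.000)
ex = (C−B)/|BC| = (0.7335,0.6797); ey = (-0.6797,0.7335)
P = B + 2.81·ex + 2.61·ey = (-0.3970,5.7038)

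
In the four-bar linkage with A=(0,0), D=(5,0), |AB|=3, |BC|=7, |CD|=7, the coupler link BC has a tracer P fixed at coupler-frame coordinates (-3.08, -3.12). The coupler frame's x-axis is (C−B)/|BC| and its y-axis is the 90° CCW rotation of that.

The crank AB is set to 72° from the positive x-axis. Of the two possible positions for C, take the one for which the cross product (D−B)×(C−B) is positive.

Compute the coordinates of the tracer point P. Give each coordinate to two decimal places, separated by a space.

A=(0,0), D=(5.00,0)
B = A + 3.00·(cos72°, sin72°) = (0.9271, 2.8532)
|BD| = 4.9729
circle(B,7.00) ∩ circle(D,7.00): a=2.4864, h=6.5435
  candidates: C₊=(6.7178,6.7859) cross=32.540; C₋=(-0.7908,-3.9328) cross=-32.540
  mode + wants cross > 0 → take C=(6.7178,6.7859) (cross=32.540)
ex = (C−B)/|BC| = (0.8273,0.5618); ey = (-0.5618,0.8273)
P = B + -3.08·ex + -3.12·ey = (0.1320,-1.4583)

0.13 -1.46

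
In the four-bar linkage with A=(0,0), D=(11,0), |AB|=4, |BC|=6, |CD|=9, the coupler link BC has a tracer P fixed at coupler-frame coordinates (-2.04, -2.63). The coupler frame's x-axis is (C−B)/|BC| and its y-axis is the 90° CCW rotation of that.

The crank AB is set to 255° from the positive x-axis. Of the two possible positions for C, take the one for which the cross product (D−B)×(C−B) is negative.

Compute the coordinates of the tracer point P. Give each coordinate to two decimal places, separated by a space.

-3.94 -5.49

A=(0,0), D=(11.00,0)
B = A + 4.00·(cos255°, sin255°) = (-1.0353, -3.8637)
|BD| = 12.6403
circle(B,6.00) ∩ circle(D,9.00): a=4.5401, h=3.9227
  candidates: C₊=(2.0885,1.2590) cross=49.584; C₋=(4.4866,-6.2109) cross=-49.584
  mode - wants cross < 0 → take C=(4.4866,-6.2109) (cross=-49.584)
ex = (C−B)/|BC| = (0.9203,-0.3912); ey = (0.3912,0.9203)
P = B + -2.04·ex + -2.63·ey = (-3.9416,-5.4861)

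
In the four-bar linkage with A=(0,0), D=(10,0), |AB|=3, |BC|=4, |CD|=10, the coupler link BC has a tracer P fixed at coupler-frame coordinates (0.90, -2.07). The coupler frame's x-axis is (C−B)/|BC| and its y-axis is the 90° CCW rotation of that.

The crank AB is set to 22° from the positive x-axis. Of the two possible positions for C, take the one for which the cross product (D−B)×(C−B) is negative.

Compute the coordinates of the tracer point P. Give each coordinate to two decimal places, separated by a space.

A=(0,0), D=(10.00,0)
B = A + 3.00·(cos22°, sin22°) = (2.7816, 1.1238)
|BD| = 7.3054
circle(B,4.00) ∩ circle(D,10.00): a=-2.0965, h=3.4066
  candidates: C₊=(1.2341,4.8124) cross=24.887; C₋=(0.1860,-1.9197) cross=-24.887
  mode - wants cross < 0 → take C=(0.1860,-1.9197) (cross=-24.887)
ex = (C−B)/|BC| = (-0.6489,-0.7609); ey = (0.7609,-0.6489)
P = B + 0.90·ex + -2.07·ey = (0.6225,1.7822)

0.62 1.78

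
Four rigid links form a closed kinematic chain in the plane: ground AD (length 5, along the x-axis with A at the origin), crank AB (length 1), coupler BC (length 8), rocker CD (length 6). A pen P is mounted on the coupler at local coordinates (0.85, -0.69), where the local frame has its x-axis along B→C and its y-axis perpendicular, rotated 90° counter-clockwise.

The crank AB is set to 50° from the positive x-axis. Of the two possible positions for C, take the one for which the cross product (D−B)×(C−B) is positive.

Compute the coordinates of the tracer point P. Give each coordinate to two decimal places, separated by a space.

1.74 0.74

A=(0,0), D=(5.00,0)
B = A + 1.00·(cos50°, sin50°) = (0.6428, 0.7660)
|BD| = 4.4240
circle(B,8.00) ∩ circle(D,6.00): a=5.3765, h=5.9239
  candidates: C₊=(6.9639,5.6695) cross=26.208; C₋=(4.9124,-5.9994) cross=-26.208
  mode + wants cross > 0 → take C=(6.9639,5.6695) (cross=26.208)
ex = (C−B)/|BC| = (0.7901,0.6129); ey = (-0.6129,0.7901)
P = B + 0.85·ex + -0.69·ey = (1.7373,0.7418)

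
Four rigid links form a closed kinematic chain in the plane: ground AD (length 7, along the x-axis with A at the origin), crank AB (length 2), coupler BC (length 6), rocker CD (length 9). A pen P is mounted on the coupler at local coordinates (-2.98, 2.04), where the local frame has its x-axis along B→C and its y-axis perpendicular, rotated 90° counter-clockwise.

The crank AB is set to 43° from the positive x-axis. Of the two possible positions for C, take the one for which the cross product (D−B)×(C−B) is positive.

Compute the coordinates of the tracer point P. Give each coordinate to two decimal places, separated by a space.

A=(0,0), D=(7.00,0)
B = A + 2.00·(cos43°, sin43°) = (1.4627, 1.3640)
|BD| = 5.7028
circle(B,6.00) ∩ circle(D,9.00): a=-1.0940, h=5.8994
  candidates: C₊=(1.8115,7.3539) cross=33.643; C₋=(-1.0106,-4.1025) cross=-33.643
  mode + wants cross > 0 → take C=(1.8115,7.3539) (cross=33.643)
ex = (C−B)/|BC| = (0.0581,0.9983); ey = (-0.9983,0.0581)
P = B + -2.98·ex + 2.04·ey = (-0.7471,-1.4924)

-0.75 -1.49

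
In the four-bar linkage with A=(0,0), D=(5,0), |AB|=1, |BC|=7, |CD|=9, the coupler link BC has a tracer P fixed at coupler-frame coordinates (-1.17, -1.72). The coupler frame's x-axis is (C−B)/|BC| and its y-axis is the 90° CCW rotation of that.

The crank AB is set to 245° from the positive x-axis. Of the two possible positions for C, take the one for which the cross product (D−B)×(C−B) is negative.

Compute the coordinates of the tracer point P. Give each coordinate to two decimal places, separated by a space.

-2.29 0.01

A=(0,0), D=(5.00,0)
B = A + 1.00·(cos245°, sin245°) = (-0.4226, -0.9063)
|BD| = 5.4978
circle(B,7.00) ∩ circle(D,9.00): a=-0.1613, h=6.9981
  candidates: C₊=(-1.7354,5.9695) cross=38.475; C₋=(0.5719,-7.8353) cross=-38.475
  mode - wants cross < 0 → take C=(0.5719,-7.8353) (cross=-38.475)
ex = (C−B)/|BC| = (0.1421,-0.9899); ey = (0.9899,0.1421)
P = B + -1.17·ex + -1.72·ey = (-2.2914,0.0075)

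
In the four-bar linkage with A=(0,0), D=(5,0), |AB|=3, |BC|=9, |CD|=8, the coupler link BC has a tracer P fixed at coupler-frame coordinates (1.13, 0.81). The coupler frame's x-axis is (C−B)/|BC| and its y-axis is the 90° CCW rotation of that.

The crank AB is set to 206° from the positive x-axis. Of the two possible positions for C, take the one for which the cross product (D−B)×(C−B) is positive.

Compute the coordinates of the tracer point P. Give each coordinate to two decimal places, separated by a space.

-2.98 0.05

A=(0,0), D=(5.00,0)
B = A + 3.00·(cos206°, sin206°) = (-2.6964, -1.3151)
|BD| = 7.8079
circle(B,9.00) ∩ circle(D,8.00): a=4.9926, h=7.4883
  candidates: C₊=(0.9636,6.9071) cross=58.468; C₋=(3.4862,-7.8555) cross=-58.468
  mode + wants cross > 0 → take C=(0.9636,6.9071) (cross=58.468)
ex = (C−B)/|BC| = (0.4067,0.9136); ey = (-0.9136,0.4067)
P = B + 1.13·ex + 0.81·ey = (-2.9768,0.0466)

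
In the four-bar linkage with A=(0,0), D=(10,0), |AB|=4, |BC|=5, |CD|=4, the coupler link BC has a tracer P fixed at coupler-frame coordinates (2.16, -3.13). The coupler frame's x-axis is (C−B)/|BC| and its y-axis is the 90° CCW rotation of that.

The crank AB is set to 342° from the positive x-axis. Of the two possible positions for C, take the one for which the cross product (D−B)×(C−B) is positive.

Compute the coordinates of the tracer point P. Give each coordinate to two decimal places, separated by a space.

A=(0,0), D=(10.00,0)
B = A + 4.00·(cos342°, sin342°) = (3.8042, -1.2361)
|BD| = 6.3179
circle(B,5.00) ∩ circle(D,4.00): a=3.8712, h=3.1645
  candidates: C₊=(6.9815,2.6246) cross=19.993; C₋=(8.2197,-3.5820) cross=-19.993
  mode + wants cross > 0 → take C=(6.9815,2.6246) (cross=19.993)
ex = (C−B)/|BC| = (0.6355,0.7721); ey = (-0.7721,0.6355)
P = B + 2.16·ex + -3.13·ey = (7.5936,-1.5572)

7.59 -1.56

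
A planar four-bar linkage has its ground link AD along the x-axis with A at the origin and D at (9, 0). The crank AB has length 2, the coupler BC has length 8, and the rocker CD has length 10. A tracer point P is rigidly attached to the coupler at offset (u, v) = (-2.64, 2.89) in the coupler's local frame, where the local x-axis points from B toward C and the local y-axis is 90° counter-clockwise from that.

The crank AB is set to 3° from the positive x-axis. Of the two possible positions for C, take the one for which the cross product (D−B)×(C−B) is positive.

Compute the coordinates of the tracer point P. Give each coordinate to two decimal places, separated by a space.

A=(0,0), D=(9.00,0)
B = A + 2.00·(cos3°, sin3°) = (1.9973, 0.1047)
|BD| = 7.0035
circle(B,8.00) ∩ circle(D,10.00): a=0.9316, h=7.9456
  candidates: C₊=(3.0475,8.0354) cross=55.647; C₋=(2.8100,-7.8539) cross=-55.647
  mode + wants cross > 0 → take C=(3.0475,8.0354) (cross=55.647)
ex = (C−B)/|BC| = (0.1313,0.9913); ey = (-0.9913,0.1313)
P = B + -2.64·ex + 2.89·ey = (-1.2143,-2.1331)

-1.21 -2.13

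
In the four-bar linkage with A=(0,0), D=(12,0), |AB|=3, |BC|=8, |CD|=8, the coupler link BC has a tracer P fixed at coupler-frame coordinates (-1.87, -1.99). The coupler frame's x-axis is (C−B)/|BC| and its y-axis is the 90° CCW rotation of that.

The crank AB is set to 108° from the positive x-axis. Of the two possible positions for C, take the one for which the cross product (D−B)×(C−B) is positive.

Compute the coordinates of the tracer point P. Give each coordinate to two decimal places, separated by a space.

A=(0,0), D=(12.00,0)
B = A + 3.00·(cos108°, sin108°) = (-0.9271, 2.8532)
|BD| = 13.2382
circle(B,8.00) ∩ circle(D,8.00): a=6.6191, h=4.4931
  candidates: C₊=(6.5048,5.8141) cross=59.480; C₋=(4.5681,-2.9609) cross=-59.480
  mode + wants cross > 0 → take C=(6.5048,5.8141) (cross=59.480)
ex = (C−B)/|BC| = (0.9290,0.3701); ey = (-0.3701,0.9290)
P = B + -1.87·ex + -1.99·ey = (-1.9277,0.3124)

-1.93 0.31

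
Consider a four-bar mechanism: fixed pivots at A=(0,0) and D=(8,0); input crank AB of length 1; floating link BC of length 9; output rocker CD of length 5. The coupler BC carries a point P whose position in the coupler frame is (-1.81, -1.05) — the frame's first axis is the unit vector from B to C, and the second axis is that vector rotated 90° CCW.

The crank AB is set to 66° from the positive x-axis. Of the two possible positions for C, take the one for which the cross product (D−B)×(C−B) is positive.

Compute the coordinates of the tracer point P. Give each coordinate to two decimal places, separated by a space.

A=(0,0), D=(8.00,0)
B = A + 1.00·(cos66°, sin66°) = (0.4067, 0.9135)
|BD| = 7.6480
circle(B,9.00) ∩ circle(D,5.00): a=7.4851, h=4.9973
  candidates: C₊=(8.4352,4.9810) cross=38.220; C₋=(7.2413,-4.9421) cross=-38.220
  mode + wants cross > 0 → take C=(8.4352,4.9810) (cross=38.220)
ex = (C−B)/|BC| = (0.8920,0.4519); ey = (-0.4519,0.8920)
P = B + -1.81·ex + -1.05·ey = (-0.7333,-0.8411)

-0.73 -0.84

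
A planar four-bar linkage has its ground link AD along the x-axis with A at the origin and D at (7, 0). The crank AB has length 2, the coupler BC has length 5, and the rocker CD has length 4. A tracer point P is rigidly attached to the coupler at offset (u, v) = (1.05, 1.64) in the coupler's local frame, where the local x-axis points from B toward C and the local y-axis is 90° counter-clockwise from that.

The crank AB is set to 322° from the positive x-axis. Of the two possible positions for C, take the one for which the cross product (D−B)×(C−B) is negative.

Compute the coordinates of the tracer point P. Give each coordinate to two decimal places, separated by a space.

A=(0,0), D=(7.00,0)
B = A + 2.00·(cos322°, sin322°) = (1.5760, -1.2313)
|BD| = 5.5620
circle(B,5.00) ∩ circle(D,4.00): a=3.5901, h=3.4802
  candidates: C₊=(4.3066,2.9573) cross=19.357; C₋=(5.8474,-3.8304) cross=-19.357
  mode - wants cross < 0 → take C=(5.8474,-3.8304) (cross=-19.357)
ex = (C−B)/|BC| = (0.8543,-0.5198); ey = (0.5198,0.8543)
P = B + 1.05·ex + 1.64·ey = (3.3255,-0.3761)

3.33 -0.38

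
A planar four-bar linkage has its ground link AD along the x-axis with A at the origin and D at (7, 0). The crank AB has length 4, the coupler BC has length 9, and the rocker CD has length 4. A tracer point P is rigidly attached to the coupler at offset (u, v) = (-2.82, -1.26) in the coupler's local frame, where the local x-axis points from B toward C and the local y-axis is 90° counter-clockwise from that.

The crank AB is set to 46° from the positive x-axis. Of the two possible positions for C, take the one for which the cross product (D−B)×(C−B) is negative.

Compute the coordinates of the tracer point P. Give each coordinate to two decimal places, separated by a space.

A=(0,0), D=(7.00,0)
B = A + 4.00·(cos46°, sin46°) = (2.7786, 2.8774)
|BD| = 5.1087
circle(B,9.00) ∩ circle(D,4.00): a=8.9160, h=1.2266
  candidates: C₊=(10.8368,-1.1308) cross=6.266; C₋=(9.4551,-3.1579) cross=-6.266
  mode - wants cross < 0 → take C=(9.4551,-3.1579) (cross=-6.266)
ex = (C−B)/|BC| = (0.7418,-0.6706); ey = (0.6706,0.7418)
P = B + -2.82·ex + -1.26·ey = (-0.1583,3.8337)

-0.16 3.83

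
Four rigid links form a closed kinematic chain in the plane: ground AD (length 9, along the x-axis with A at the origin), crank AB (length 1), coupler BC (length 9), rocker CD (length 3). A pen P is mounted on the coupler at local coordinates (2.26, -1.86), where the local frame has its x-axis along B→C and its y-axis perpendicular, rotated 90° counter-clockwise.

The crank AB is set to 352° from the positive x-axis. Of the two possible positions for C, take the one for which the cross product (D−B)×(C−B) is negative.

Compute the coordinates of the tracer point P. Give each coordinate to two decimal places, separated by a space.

2.56 -2.61

A=(0,0), D=(9.00,0)
B = A + 1.00·(cos352°, sin352°) = (0.9903, -0.1392)
|BD| = 8.0109
circle(B,9.00) ∩ circle(D,3.00): a=8.4993, h=2.9600
  candidates: C₊=(9.4369,2.9680) cross=23.712; C₋=(9.5397,-2.9510) cross=-23.712
  mode - wants cross < 0 → take C=(9.5397,-2.9510) (cross=-23.712)
ex = (C−B)/|BC| = (0.9499,-0.3124); ey = (0.3124,0.9499)
P = B + 2.26·ex + -1.86·ey = (2.5560,-2.6122)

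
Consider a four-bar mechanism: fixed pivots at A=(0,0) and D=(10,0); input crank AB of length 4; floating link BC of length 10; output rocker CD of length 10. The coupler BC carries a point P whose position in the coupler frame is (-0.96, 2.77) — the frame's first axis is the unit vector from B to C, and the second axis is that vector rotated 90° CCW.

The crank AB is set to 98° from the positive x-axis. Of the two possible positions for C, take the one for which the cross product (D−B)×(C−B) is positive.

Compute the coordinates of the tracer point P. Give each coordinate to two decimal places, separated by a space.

A=(0,0), D=(10.00,0)
B = A + 4.00·(cos98°, sin98°) = (-0.5567, 3.9611)
|BD| = 11.2754
circle(B,10.00) ∩ circle(D,10.00): a=5.6377, h=8.2593
  candidates: C₊=(7.6232,9.7134) cross=93.127; C₋=(1.8201,-5.7524) cross=-93.127
  mode + wants cross > 0 → take C=(7.6232,9.7134) (cross=93.127)
ex = (C−B)/|BC| = (0.8180,0.5752); ey = (-0.5752,0.8180)
P = B + -0.96·ex + 2.77·ey = (-2.9354,5.6747)

-2.94 5.67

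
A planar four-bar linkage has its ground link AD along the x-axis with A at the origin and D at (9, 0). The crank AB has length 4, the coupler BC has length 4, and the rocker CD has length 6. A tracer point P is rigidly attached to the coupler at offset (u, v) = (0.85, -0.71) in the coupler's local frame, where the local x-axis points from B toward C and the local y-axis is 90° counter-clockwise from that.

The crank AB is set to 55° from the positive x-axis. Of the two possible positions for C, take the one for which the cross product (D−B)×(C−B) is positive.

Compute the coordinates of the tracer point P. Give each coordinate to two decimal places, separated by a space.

A=(0,0), D=(9.00,0)
B = A + 4.00·(cos55°, sin55°) = (2.2943, 3.2766)
|BD| = 7.4634
circle(B,4.00) ∩ circle(D,6.00): a=2.3918, h=3.2061
  candidates: C₊=(5.8509,5.1071) cross=23.928; C₋=(3.0358,-0.6541) cross=-23.928
  mode + wants cross > 0 → take C=(5.8509,5.1071) (cross=23.928)
ex = (C−B)/|BC| = (0.8891,0.4576); ey = (-0.4576,0.8891)
P = B + 0.85·ex + -0.71·ey = (3.3750,3.0343)

3.37 3.03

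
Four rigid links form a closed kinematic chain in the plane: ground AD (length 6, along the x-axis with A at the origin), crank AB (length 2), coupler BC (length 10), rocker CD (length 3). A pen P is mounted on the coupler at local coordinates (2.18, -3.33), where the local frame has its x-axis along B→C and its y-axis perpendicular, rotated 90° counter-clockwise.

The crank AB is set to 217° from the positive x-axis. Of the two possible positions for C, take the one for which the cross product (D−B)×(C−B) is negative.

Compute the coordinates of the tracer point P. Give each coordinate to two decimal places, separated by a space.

0.37 -4.66

A=(0,0), D=(6.00,0)
B = A + 2.00·(cos217°, sin217°) = (-1.5973, -1.2036)
|BD| = 7.6920
circle(B,10.00) ∩ circle(D,3.00): a=9.7612, h=2.1722
  candidates: C₊=(7.7038,2.4692) cross=16.709; C₋=(8.3836,-1.8216) cross=-16.709
  mode - wants cross < 0 → take C=(8.3836,-1.8216) (cross=-16.709)
ex = (C−B)/|BC| = (0.9981,-0.0618); ey = (0.0618,0.9981)
P = B + 2.18·ex + -3.33·ey = (0.3728,-4.6620)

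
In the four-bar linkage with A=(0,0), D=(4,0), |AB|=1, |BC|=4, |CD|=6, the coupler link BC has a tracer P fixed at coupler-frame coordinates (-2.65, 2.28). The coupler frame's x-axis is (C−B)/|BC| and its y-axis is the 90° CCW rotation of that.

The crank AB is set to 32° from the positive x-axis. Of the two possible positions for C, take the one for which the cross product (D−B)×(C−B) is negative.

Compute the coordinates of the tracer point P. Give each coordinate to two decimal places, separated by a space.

A=(0,0), D=(4.00,0)
B = A + 1.00·(cos32°, sin32°) = (0.8480, 0.5299)
|BD| = 3.1962
circle(B,4.00) ∩ circle(D,6.00): a=-1.5306, h=3.6956
  candidates: C₊=(-0.0487,4.4281) cross=11.812; C₋=(-1.2741,-2.8607) cross=-11.812
  mode - wants cross < 0 → take C=(-1.2741,-2.8607) (cross=-11.812)
ex = (C−B)/|BC| = (-0.5305,-0.8477); ey = (0.8477,-0.5305)
P = B + -2.65·ex + 2.28·ey = (4.1866,1.5666)

4.19 1.57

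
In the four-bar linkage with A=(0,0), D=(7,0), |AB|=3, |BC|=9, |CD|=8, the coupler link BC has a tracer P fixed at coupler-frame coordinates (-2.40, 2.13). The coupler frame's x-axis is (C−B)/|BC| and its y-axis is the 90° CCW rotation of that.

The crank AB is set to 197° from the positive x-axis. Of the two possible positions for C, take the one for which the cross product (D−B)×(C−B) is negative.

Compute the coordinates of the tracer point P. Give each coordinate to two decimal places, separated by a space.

A=(0,0), D=(7.00,0)
B = A + 3.00·(cos197°, sin197°) = (-2.8689, -0.8771)
|BD| = 9.9078
circle(B,9.00) ∩ circle(D,8.00): a=5.8118, h=6.8719
  candidates: C₊=(2.3117,6.4823) cross=68.085; C₋=(3.5284,-7.2075) cross=-68.085
  mode - wants cross < 0 → take C=(3.5284,-7.2075) (cross=-68.085)
ex = (C−B)/|BC| = (0.7108,-0.7034); ey = (0.7034,0.7108)
P = B + -2.40·ex + 2.13·ey = (-3.0767,2.3250)

-3.08 2.33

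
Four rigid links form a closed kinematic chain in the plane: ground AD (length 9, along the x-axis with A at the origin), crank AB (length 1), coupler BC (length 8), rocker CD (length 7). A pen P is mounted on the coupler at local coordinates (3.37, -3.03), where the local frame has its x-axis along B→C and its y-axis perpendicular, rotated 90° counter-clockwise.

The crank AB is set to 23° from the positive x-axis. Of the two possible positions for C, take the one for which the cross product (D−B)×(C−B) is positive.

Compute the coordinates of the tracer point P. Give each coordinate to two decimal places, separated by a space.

A=(0,0), D=(9.00,0)
B = A + 1.00·(cos23°, sin23°) = (0.9205, 0.3907)
|BD| = 8.0889
circle(B,8.00) ∩ circle(D,7.00): a=4.9717, h=6.2676
  candidates: C₊=(6.1891,6.4108) cross=50.698; C₋=(5.5836,-6.1097) cross=-50.698
  mode + wants cross > 0 → take C=(6.1891,6.4108) (cross=50.698)
ex = (C−B)/|BC| = (0.6586,0.7525); ey = (-0.7525,0.6586)
P = B + 3.37·ex + -3.03·ey = (5.4200,0.9312)

5.42 0.93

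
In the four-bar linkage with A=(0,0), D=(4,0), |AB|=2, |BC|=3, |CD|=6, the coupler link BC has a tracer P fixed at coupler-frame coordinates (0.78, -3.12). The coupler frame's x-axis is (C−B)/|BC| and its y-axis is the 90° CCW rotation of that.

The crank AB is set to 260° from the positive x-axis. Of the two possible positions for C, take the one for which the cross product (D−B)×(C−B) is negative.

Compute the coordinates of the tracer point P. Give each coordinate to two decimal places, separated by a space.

-3.13 -3.57

A=(0,0), D=(4.00,0)
B = A + 2.00·(cos260°, sin260°) = (-0.3473, -1.9696)
|BD| = 4.7727
circle(B,3.00) ∩ circle(D,6.00): a=-0.4423, h=2.9672
  candidates: C₊=(-1.9747,0.5506) cross=14.162; C₋=(0.4744,-4.8549) cross=-14.162
  mode - wants cross < 0 → take C=(0.4744,-4.8549) (cross=-14.162)
ex = (C−B)/|BC| = (0.2739,-0.9618); ey = (0.9618,0.2739)
P = B + 0.78·ex + -3.12·ey = (-3.1344,-3.5743)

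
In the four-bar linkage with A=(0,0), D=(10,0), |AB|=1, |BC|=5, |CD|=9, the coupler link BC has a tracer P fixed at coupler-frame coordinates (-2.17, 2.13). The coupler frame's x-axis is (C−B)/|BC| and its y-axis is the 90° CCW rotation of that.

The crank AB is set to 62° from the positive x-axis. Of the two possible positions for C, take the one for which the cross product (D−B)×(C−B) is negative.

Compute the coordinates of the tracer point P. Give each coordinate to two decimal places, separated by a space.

1.89 3.57

A=(0,0), D=(10.00,0)
B = A + 1.00·(cos62°, sin62°) = (0.4695, 0.8829)
|BD| = 9.5713
circle(B,5.00) ∩ circle(D,9.00): a=1.8603, h=4.6411
  candidates: C₊=(2.7499,5.3326) cross=44.421; C₋=(1.8937,-3.9099) cross=-44.421
  mode - wants cross < 0 → take C=(1.8937,-3.9099) (cross=-44.421)
ex = (C−B)/|BC| = (0.2848,-0.9586); ey = (0.9586,0.2848)
P = B + -2.17·ex + 2.13·ey = (1.8931,3.5698)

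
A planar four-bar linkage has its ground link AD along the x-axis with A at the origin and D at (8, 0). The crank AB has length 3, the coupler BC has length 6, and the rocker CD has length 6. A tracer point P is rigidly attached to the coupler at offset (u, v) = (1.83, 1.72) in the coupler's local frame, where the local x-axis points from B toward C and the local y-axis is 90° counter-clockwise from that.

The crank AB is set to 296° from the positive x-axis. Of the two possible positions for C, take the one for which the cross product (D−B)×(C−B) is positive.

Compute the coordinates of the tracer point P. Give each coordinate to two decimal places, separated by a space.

A=(0,0), D=(8.00,0)
B = A + 3.00·(cos296°, sin296°) = (1.3151, -2.6964)
|BD| = 7.2082
circle(B,6.00) ∩ circle(D,6.00): a=3.6041, h=4.7969
  candidates: C₊=(2.8632,3.1005) cross=34.577; C₋=(6.4519,-5.7969) cross=-34.577
  mode + wants cross > 0 → take C=(2.8632,3.1005) (cross=34.577)
ex = (C−B)/|BC| = (0.2580,0.9661); ey = (-0.9661,0.2580)
P = B + 1.83·ex + 1.72·ey = (0.1255,-0.4846)

0.13 -0.48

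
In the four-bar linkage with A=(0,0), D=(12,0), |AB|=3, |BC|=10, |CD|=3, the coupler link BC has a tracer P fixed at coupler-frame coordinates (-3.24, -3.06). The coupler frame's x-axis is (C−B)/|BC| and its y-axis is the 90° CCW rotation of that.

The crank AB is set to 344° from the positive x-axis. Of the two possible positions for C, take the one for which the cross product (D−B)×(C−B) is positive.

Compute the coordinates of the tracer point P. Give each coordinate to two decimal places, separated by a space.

A=(0,0), D=(12.00,0)
B = A + 3.00·(cos344°, sin344°) = (2.8838, -0.8269)
|BD| = 9.1536
circle(B,10.00) ∩ circle(D,3.00): a=9.5475, h=2.9740
  candidates: C₊=(12.1236,2.9975) cross=27.223; C₋=(12.6609,-2.9263) cross=-27.223
  mode + wants cross > 0 → take C=(12.1236,2.9975) (cross=27.223)
ex = (C−B)/|BC| = (0.9240,0.3824); ey = (-0.3824,0.9240)
P = B + -3.24·ex + -3.06·ey = (1.0603,-4.8934)

1.06 -4.89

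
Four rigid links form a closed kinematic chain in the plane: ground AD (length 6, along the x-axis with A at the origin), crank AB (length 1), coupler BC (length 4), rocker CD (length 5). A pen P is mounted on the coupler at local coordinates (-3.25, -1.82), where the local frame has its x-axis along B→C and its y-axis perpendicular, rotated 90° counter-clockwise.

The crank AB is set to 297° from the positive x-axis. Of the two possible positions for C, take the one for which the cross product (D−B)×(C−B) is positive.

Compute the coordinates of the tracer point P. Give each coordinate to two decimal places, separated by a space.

A=(0,0), D=(6.00,0)
B = A + 1.00·(cos297°, sin297°) = (0.4540, -0.8910)
|BD| = 5.6171
circle(B,4.00) ∩ circle(D,5.00): a=2.0074, h=3.4598
  candidates: C₊=(1.8872,2.8434) cross=19.434; C₋=(2.9848,-3.9886) cross=-19.434
  mode + wants cross > 0 → take C=(1.8872,2.8434) (cross=19.434)
ex = (C−B)/|BC| = (0.3583,0.9336); ey = (-0.9336,0.3583)
P = B + -3.25·ex + -1.82·ey = (0.9887,-4.5773)

0.99 -4.58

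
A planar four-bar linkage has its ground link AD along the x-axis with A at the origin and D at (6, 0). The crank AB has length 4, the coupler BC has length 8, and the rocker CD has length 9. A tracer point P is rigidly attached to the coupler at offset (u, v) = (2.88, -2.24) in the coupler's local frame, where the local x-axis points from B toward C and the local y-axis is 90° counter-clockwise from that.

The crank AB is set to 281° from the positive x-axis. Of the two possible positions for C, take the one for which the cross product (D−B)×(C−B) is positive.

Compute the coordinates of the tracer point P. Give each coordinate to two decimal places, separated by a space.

A=(0,0), D=(6.00,0)
B = A + 4.00·(cos281°, sin281°) = (0.7632, -3.9265)
|BD| = 6.5453
circle(B,8.00) ∩ circle(D,9.00): a=1.9740, h=7.7526
  candidates: C₊=(-2.3082,3.4604) cross=50.743; C₋=(6.9934,-8.9450) cross=-50.743
  mode + wants cross > 0 → take C=(-2.3082,3.4604) (cross=50.743)
ex = (C−B)/|BC| = (-0.3839,0.9234); ey = (-0.9234,-0.3839)
P = B + 2.88·ex + -2.24·ey = (1.7259,-0.4072)

1.73 -0.41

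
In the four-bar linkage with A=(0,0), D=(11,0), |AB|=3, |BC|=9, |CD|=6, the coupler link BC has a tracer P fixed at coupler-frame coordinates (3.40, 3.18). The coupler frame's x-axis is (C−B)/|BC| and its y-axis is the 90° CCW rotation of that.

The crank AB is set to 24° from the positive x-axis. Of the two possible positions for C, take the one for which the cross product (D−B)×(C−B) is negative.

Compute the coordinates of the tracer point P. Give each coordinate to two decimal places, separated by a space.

7.37 0.77

A=(0,0), D=(11.00,0)
B = A + 3.00·(cos24°, sin24°) = (2.7406, 1.2202)
|BD| = 8.3490
circle(B,9.00) ∩ circle(D,6.00): a=6.8694, h=5.8147
  candidates: C₊=(10.3861,5.9685) cross=48.547; C₋=(8.6865,-5.5360) cross=-48.547
  mode - wants cross < 0 → take C=(8.6865,-5.5360) (cross=-48.547)
ex = (C−B)/|BC| = (0.6607,-0.7507); ey = (0.7507,0.6607)
P = B + 3.40·ex + 3.18·ey = (7.3741,0.7687)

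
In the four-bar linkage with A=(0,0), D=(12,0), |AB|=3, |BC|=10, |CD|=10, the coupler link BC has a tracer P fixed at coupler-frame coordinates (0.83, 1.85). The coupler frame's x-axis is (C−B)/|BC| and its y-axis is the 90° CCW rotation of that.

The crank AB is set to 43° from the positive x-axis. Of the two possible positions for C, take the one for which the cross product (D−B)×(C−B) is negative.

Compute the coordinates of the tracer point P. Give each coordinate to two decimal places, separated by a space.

4.21 1.84

A=(0,0), D=(12.00,0)
B = A + 3.00·(cos43°, sin43°) = (2.1941, 2.0460)
|BD| = 10.0171
circle(B,10.00) ∩ circle(D,10.00): a=5.0086, h=8.6553
  candidates: C₊=(8.8649,9.4958) cross=86.701; C₋=(5.3292,-7.4498) cross=-86.701
  mode - wants cross < 0 → take C=(5.3292,-7.4498) (cross=-86.701)
ex = (C−B)/|BC| = (0.3135,-0.9496); ey = (0.9496,0.3135)
P = B + 0.83·ex + 1.85·ey = (4.2110,1.8378)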